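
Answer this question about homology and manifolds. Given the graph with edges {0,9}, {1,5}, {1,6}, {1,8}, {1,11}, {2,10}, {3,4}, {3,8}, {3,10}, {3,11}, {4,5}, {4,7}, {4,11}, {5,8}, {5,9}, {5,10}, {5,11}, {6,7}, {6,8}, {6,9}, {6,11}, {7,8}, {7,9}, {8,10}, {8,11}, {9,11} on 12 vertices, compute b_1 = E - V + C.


b_1 = E - V + (number of components).
E = 26, V = 12, components = 1.
b_1 = 26 - 12 + 1 = 15

15


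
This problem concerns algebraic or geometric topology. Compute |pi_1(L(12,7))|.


pi_1(L(p,q)) = Z/pZ for any q coprime to p.
|pi_1(L(12,7))| = 12

12


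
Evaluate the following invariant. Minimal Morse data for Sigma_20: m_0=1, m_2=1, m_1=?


A perfect Morse function has m_k = b_k.
For Sigma_20: b_0=1, b_1=2g=40, b_2=1.
Saddles m_1 = 2g = 40

40


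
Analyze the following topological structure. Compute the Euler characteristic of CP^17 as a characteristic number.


For any closed oriented manifold, <e(TM),[M]> = chi(M).
chi(CP^17) = 17+1 = 18

18


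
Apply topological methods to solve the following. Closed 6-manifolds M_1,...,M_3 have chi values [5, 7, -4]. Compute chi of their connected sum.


For n-manifolds: chi(A#B) = chi(A) + chi(B) - chi(S^6).
chi(S^6) = 1 + (-1)^6 = 2.
chi(#) = (sum chi_i) - (3-1)*chi(S^6) = 8 - 2*2 = 4

4


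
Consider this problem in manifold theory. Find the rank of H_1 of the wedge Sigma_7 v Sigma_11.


For a wedge: H_1(A v B) = H_1(A) + H_1(B).
b_1(Sigma_7) = 14, b_1(Sigma_11) = 22.
b_1 = 14 + 22 = 36

36


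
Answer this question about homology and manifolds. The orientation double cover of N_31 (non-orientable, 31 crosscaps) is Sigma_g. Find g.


chi(N_31) = 2 - 31 = -29.
Double cover: chi(Sigma_g) = 2 * chi(N_31) = 2*(-29) = -58.
2 - 2g = -58, so g = (2 - (-58))/2 = 60/2 = 30

30


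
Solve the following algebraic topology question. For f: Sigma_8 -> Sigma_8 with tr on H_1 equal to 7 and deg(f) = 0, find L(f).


L(f) = tr(f_0*) - tr(f_1*) + tr(f_2*).
= 1 - (7) + (0)
= -6

-6


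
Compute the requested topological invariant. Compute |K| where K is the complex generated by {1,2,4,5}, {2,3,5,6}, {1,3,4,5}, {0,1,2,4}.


Each maximal simplex on m vertices has 2^m - 1 nonempty faces.
Take the union (dedupe shared faces).
Total distinct faces = 41

41


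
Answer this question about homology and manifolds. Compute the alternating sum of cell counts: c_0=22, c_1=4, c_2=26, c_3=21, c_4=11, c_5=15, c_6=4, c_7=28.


chi = sum_k (-1)^k c_k.
= (-1)^0*22 + (-1)^1*4 + (-1)^2*26 + (-1)^3*21 + (-1)^4*11 + (-1)^5*15 + (-1)^6*4 + (-1)^7*28
= (22) + (-4) + (26) + (-21) + (11) + (-15) + (4) + (-28)
= -5

-5


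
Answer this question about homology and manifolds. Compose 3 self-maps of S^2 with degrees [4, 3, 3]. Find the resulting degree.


Degree is multiplicative: deg(composition) = product of degrees.
= (4) * (3) * (3) = 36

36


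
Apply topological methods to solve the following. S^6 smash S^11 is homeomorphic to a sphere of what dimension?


S^m ^ S^n = S^{m+n}.
k = 6 + 11 = 17

17


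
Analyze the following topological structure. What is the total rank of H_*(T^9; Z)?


b_k(T^9) = C(9,k), so the sum over k is sum_k C(9,k) = 2^9.
Total = 2^9 = 512

512


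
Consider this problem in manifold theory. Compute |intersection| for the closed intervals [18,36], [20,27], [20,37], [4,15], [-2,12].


Intersection = [max(a_i), min(b_i)] = [20, 12].
Since 20 > 12, the intersection is empty.
Length = 0

0


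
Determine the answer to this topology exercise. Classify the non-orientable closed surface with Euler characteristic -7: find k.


chi = 2 - k for closed non-orientable surfaces with k crosscaps.
-7 = 2 - k
k = 2 - (-7) = 9

9


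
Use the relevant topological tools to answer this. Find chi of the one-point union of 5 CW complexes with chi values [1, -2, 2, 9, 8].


chi(A v B) = chi(A) + chi(B) - 1 (one point identified).
For 5 spaces: chi = (sum chi_i) - (5 - 1).
sum = 18; chi = 18 - 4 = 14

14


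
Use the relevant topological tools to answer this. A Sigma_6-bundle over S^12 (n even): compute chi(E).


chi(S^12) = 2 (n even), chi(Sigma_6) = 2 - 2*6 = -10.
chi(E) = 2 * (-10) = -20

-20


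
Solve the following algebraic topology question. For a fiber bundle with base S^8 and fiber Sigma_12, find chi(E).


chi(S^8) = 2 (n even), chi(Sigma_12) = 2 - 2*12 = -22.
chi(E) = 2 * (-22) = -44

-44


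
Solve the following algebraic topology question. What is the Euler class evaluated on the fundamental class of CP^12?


For any closed oriented manifold, <e(TM),[M]> = chi(M).
chi(CP^12) = 12+1 = 13

13


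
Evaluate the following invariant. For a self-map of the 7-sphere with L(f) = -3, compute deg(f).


L(f) = 1 + (-1)^7 deg(f) on S^7.
-3 = 1 + (-1)^7 * deg(f)
(-1)^7 * deg(f) = -4
deg(f) = 4

4


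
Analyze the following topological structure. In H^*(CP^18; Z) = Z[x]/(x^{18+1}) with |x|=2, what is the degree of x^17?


|x| = 2 in H^*(CP^n).
|x^17| = 17 * |x| = 17 * 2 = 34

34


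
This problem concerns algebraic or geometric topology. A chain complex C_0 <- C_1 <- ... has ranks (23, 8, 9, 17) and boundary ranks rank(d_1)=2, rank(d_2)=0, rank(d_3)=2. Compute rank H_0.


rank H_k = rank(ker d_k) - rank(im d_{k+1}).
rank(ker d_0) = rank(C_0) - rank(d_0) = 23 - 0 = 23.
rank(im d_{0+1}) = 2.
rank H_0 = 23 - 2 = 21

21


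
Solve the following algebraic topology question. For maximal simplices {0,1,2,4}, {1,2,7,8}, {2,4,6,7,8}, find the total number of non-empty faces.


Each maximal simplex on m vertices has 2^m - 1 nonempty faces.
Take the union (dedupe shared faces).
Total distinct faces = 49

49


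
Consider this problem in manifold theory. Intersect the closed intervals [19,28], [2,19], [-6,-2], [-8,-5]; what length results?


Intersection = [max(a_i), min(b_i)] = [19, -5].
Since 19 > -5, the intersection is empty.
Length = 0

0


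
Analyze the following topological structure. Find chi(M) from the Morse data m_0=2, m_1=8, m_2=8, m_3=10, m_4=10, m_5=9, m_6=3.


Morse theory: chi(M) = sum_k (-1)^k m_k where m_k = #(index-k critical points).
= (2) + (-8) + (8) + (-10) + (10) + (-9) + (3) = -4

-4


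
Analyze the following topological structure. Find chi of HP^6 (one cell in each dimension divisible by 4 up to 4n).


HP^6 has one cell in each dimension 0, 4, ..., 4*6 (6+1 cells, all even-dim).
chi = 6 + 1 = 7

7


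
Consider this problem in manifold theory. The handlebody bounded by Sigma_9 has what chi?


A genus-g handlebody deformation retracts to a wedge of g circles.
chi(vee_g S^1) = 1 - g.
chi(H_9) = 1 - 9 = -8

-8


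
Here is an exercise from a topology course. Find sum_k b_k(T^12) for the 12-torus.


b_k(T^12) = C(12,k), so the sum over k is sum_k C(12,k) = 2^12.
Total = 2^12 = 4096

4096


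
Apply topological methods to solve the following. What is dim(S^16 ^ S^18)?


S^m ^ S^n = S^{m+n}.
k = 16 + 18 = 34

34


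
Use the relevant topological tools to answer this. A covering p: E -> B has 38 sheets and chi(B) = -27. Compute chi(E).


For a finite covering: chi(E) = (number of sheets) * chi(B).
chi(E) = 38 * (-27) = -1026

-1026


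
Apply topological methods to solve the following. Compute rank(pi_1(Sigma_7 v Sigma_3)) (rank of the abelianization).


For a wedge: H_1(A v B) = H_1(A) + H_1(B).
b_1(Sigma_7) = 14, b_1(Sigma_3) = 6.
b_1 = 14 + 6 = 20

20


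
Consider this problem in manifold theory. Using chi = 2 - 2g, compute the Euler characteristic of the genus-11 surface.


For a closed orientable surface of genus g: chi = 2 - 2g.
Here g = 11.
chi = 2 - 2*11 = 2 - 22 = -20

-20


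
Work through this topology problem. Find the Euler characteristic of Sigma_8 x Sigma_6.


chi(Sigma_8) = 2 - 2*8 = -14
chi(Sigma_6) = 2 - 2*6 = -10
chi(product) = (-14) * (-10) = 140

140


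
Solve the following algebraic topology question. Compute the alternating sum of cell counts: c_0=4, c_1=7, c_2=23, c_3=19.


chi = sum_k (-1)^k c_k.
= (-1)^0*4 + (-1)^1*7 + (-1)^2*23 + (-1)^3*19
= (4) + (-7) + (23) + (-19)
= 1

1


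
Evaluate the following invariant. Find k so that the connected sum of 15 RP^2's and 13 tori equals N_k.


Since a >= 1, the sum is non-orientable; each T^2 can be replaced by RP^2 # RP^2 (since T^2#RP^2 = 3RP^2).
Total crosscaps k = 15 + 2*13 = 41.
Check via chi: chi = 15*1 + 13*0 - (15+13-1)*2 = -39 = 2 - k = -39. Consistent.

41


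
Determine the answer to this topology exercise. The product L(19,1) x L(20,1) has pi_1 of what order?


pi_1(X x Y) = pi_1(X) x pi_1(Y).
pi_1(L(19,1)) = Z/19, pi_1(L(20,1)) = Z/20.
|Z/19 x Z/20| = 19 * 20 = 380

380


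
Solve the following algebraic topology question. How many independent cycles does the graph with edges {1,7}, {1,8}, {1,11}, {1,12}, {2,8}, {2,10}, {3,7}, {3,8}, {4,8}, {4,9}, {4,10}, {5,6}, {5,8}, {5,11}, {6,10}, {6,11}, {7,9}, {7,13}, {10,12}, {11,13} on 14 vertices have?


b_1 = E - V + (number of components).
E = 20, V = 14, components = 2.
b_1 = 20 - 14 + 2 = 8

8


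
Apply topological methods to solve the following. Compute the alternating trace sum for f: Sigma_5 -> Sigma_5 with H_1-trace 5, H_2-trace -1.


L(f) = tr(f_0*) - tr(f_1*) + tr(f_2*).
= 1 - (5) + (-1)
= -5

-5


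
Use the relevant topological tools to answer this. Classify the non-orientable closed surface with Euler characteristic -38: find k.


chi = 2 - k for closed non-orientable surfaces with k crosscaps.
-38 = 2 - k
k = 2 - (-38) = 40

40


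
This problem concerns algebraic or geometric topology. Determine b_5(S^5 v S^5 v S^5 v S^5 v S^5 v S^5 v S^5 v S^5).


For a wedge of spheres, H_k (k>0) is free on one generator per sphere of dimension k.
Spheres of dimension 5: count = 8.
b_5 = 8

8


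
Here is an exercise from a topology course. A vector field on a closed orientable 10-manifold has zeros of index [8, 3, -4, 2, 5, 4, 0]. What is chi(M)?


Poincare-Hopf: chi(M) = sum of indices of zeros.
chi = (8) + (3) + (-4) + (2) + (5) + (4) + (0) = 18

18


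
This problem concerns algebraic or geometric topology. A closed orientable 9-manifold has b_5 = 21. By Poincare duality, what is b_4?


Poincare duality for closed orientable n-manifolds: b_k = b_{n-k}.
Here n = 9, so b_4 = b_5 = 21

21


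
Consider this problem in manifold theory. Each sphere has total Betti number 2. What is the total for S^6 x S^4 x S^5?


Total Betti number is multiplicative under products.
Each S^d (d>=1) has total Betti number 2.
There are 3 sphere factors.
Total = 2^3 = 8

8


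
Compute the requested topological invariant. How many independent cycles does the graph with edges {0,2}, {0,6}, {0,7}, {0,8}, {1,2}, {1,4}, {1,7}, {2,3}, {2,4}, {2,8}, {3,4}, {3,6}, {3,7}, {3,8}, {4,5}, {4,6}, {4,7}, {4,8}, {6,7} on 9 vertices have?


b_1 = E - V + (number of components).
E = 19, V = 9, components = 1.
b_1 = 19 - 9 + 1 = 11

11


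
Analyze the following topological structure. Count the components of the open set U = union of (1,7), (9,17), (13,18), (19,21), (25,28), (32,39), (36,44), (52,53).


Sort and merge overlapping open intervals.
Merged: (1,7), (9,18), (19,21), (25,28), (32,44), (52,53).
Number of components = 6

6


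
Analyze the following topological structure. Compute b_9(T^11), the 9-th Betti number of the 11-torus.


By the Kunneth formula, b_k(T^n) = C(n,k).
b_9(T^11) = C(11,9).
C(11,9) = 11!/(9!*2!) = 55

55


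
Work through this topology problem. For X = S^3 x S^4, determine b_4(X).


Each S^d has Poincare polynomial 1 + t^d.
The product S^3 x S^4 has Poincare polynomial prod(1+t^d_i).
Expanding: b_0=1, b_3=1, b_4=1, b_7=1.
b_4 = 1

1


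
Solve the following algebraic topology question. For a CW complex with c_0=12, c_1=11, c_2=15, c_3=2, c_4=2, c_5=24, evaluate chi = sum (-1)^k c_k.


chi = sum_k (-1)^k c_k.
= (-1)^0*12 + (-1)^1*11 + (-1)^2*15 + (-1)^3*2 + (-1)^4*2 + (-1)^5*24
= (12) + (-11) + (15) + (-2) + (2) + (-24)
= -8

-8


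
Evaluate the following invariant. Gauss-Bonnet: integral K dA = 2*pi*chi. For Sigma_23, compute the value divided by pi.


Gauss-Bonnet: integral K dA = 2*pi*chi(M).
chi(Sigma_23) = 2 - 2*23 = -44.
(integral K dA)/pi = 2*chi = 2*(-44) = -88

-88


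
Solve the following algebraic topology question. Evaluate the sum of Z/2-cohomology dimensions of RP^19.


H^k(RP^19; Z/2) = Z/2 for each 0 <= k <= 19.
Total dimension = 19 + 1 = 20

20


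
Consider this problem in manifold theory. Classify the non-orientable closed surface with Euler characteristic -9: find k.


chi = 2 - k for closed non-orientable surfaces with k crosscaps.
-9 = 2 - k
k = 2 - (-9) = 11

11


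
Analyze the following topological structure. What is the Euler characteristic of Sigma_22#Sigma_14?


chi(Sigma_22) = 2 - 2*22 = -42
chi(Sigma_14) = 2 - 2*14 = -26
For surfaces: chi(A#B) = chi(A) + chi(B) - 2.
chi = -42 + -26 - 2 = -70

-70


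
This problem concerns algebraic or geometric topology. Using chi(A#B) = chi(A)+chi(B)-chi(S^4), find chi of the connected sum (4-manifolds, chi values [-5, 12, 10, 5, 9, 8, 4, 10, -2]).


For n-manifolds: chi(A#B) = chi(A) + chi(B) - chi(S^4).
chi(S^4) = 1 + (-1)^4 = 2.
chi(#) = (sum chi_i) - (9-1)*chi(S^4) = 51 - 8*2 = 35

35


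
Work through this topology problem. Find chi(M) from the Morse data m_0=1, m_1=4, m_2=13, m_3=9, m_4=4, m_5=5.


Morse theory: chi(M) = sum_k (-1)^k m_k where m_k = #(index-k critical points).
= (1) + (-4) + (13) + (-9) + (4) + (-5) = 0

0


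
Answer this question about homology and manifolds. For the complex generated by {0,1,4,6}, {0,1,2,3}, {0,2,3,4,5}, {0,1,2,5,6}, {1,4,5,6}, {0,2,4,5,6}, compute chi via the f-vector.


Enumerate all faces; f-vector: f_0=7, f_1=20, f_2=27, f_3=16, f_4=3.
chi = sum (-1)^k f_k = 1

1


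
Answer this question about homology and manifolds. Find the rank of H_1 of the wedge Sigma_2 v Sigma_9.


For a wedge: H_1(A v B) = H_1(A) + H_1(B).
b_1(Sigma_2) = 4, b_1(Sigma_9) = 18.
b_1 = 4 + 18 = 22

22


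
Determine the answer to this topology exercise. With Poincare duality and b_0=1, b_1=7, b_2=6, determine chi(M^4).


By Poincare duality b_k = b_{4-k}, so full Betti numbers: b_0=1, b_1=7, b_2=6, b_3=7, b_4=1.
chi = sum (-1)^k b_k = -6

-6


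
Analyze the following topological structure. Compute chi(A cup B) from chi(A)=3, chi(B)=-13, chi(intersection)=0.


chi(A cup B) = chi(A) + chi(B) - chi(A cap B)
= 3 + (-13) - (0)
= -10

-10


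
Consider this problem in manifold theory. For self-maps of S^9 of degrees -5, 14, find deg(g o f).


Degree is multiplicative under composition: deg(g o f) = deg(g) * deg(f).
= 14 * -5 = -70

-70


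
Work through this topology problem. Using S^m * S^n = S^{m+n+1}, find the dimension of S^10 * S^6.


Join of spheres: S^m * S^n = S^{m+n+1}.
dim = 10 + 6 + 1 = 17

17


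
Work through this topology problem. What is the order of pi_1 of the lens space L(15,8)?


pi_1(L(p,q)) = Z/pZ for any q coprime to p.
|pi_1(L(15,8))| = 15

15


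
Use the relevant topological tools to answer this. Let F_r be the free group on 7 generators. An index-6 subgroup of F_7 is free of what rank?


Nielsen-Schreier: an index-n subgroup of F_r is free of rank 1 + n(r-1).
Equivalently: chi(cover) = n*chi(base); chi(vee_r S^1) = 1 - 7 = -6.
chi(E) = 6*(-6) = -36; rank = 1 - chi(E) = 1 - (-36) = 37.
rank = 1 + 6*(7-1) = 1 + 36 = 37

37


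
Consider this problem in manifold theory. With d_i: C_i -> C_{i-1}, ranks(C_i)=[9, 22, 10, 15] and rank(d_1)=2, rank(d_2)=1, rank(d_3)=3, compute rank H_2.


rank H_k = rank(ker d_k) - rank(im d_{k+1}).
rank(ker d_2) = rank(C_2) - rank(d_2) = 10 - 1 = 9.
rank(im d_{2+1}) = 3.
rank H_2 = 9 - 3 = 6

6


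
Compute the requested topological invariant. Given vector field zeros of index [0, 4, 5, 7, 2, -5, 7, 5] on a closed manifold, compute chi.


Poincare-Hopf: chi(M) = sum of indices of zeros.
chi = (0) + (4) + (5) + (7) + (2) + (-5) + (7) + (5) = 25

25


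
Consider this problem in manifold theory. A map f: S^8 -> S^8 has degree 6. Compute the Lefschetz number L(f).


On S^8: L(f) = tr(f_0*) + (-1)^8 tr(f_8*) = 1 + (-1)^8 * deg(f).
L(f) = 1 + (-1)^8 * 6 = 1 + 6 = 7

7


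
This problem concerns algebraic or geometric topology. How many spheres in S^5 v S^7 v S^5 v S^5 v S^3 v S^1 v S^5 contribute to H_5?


For a wedge of spheres, H_k (k>0) is free on one generator per sphere of dimension k.
Spheres of dimension 5: count = 4.
b_5 = 4

4


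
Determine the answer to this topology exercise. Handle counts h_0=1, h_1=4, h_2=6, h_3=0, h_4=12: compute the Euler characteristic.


Handles of index k contribute (-1)^k to chi (same as CW cells).
chi = (1) + (-4) + (6) + (0) + (12) = 15

15


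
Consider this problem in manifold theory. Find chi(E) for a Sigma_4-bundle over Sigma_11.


For a fiber bundle F -> E -> B (with CW structure): chi(E) = chi(B) * chi(F).
chi(Sigma_11) = -20, chi(Sigma_4) = -6.
chi(E) = (-20) * (-6) = 120

120


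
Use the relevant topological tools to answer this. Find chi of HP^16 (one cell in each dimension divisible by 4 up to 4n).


HP^16 has one cell in each dimension 0, 4, ..., 4*16 (16+1 cells, all even-dim).
chi = 16 + 1 = 17

17


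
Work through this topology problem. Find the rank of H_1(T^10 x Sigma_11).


pi_1(A x B) = pi_1(A) x pi_1(B); rank of abelianization = b_1.
b_1(T^10) = 10, b_1(Sigma_11) = 2*11 = 22.
b_1(product) = 10 + 22 = 32

32


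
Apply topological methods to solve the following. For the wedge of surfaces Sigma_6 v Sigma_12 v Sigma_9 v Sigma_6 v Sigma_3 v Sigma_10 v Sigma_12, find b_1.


For a wedge X v Y: reduced H_k(X v Y) = H_k(X) + H_k(Y).
Each Sigma_g contributes b_1 = 2g.
b_1 = 12 + 24 + 18 + 12 + 6 + 20 + 24 = 116

116


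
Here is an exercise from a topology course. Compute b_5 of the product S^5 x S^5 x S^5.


Each S^d has Poincare polynomial 1 + t^d.
The product S^5 x S^5 x S^5 has Poincare polynomial prod(1+t^d_i).
Expanding: b_0=1, b_5=3, b_10=3, b_15=1.
b_5 = 3

3


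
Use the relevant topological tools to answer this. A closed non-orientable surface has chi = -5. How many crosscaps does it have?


chi = 2 - k for closed non-orientable surfaces with k crosscaps.
-5 = 2 - k
k = 2 - (-5) = 7

7


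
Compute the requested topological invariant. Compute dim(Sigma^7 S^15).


Each suspension raises dimension by 1: Sigma S^n = S^{n+1}.
Sigma^7 S^15 = S^{15+7} = S^22

22


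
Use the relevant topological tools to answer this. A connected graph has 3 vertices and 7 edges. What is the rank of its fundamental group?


For a connected graph: rank(pi_1) = b_1 = E - V + 1 = 1 - chi.
chi = V - E = 3 - 7 = -4.
rank = 1 - (-4) = 7 - 3 + 1 = 5

5


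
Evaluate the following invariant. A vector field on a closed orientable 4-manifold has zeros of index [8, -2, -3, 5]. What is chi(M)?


Poincare-Hopf: chi(M) = sum of indices of zeros.
chi = (8) + (-2) + (-3) + (5) = 8

8


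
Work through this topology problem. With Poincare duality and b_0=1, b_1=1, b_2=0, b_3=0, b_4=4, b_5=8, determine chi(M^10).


By Poincare duality b_k = b_{10-k}, so full Betti numbers: b_0=1, b_1=1, b_2=0, b_3=0, b_4=4, b_5=8, b_6=4, b_7=0, b_8=0, b_9=1, b_10=1.
chi = sum (-1)^k b_k = 0

0


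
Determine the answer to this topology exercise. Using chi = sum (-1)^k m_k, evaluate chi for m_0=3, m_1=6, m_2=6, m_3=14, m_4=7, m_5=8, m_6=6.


Morse theory: chi(M) = sum_k (-1)^k m_k where m_k = #(index-k critical points).
= (3) + (-6) + (6) + (-14) + (7) + (-8) + (6) = -6

-6


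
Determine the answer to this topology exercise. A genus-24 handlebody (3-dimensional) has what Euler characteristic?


A genus-g handlebody deformation retracts to a wedge of g circles.
chi(vee_g S^1) = 1 - g.
chi(H_24) = 1 - 24 = -23

-23


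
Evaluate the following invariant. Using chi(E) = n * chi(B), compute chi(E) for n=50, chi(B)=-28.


For a finite covering: chi(E) = (number of sheets) * chi(B).
chi(E) = 50 * (-28) = -1400

-1400


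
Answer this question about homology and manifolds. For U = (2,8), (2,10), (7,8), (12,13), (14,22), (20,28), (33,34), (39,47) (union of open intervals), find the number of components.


Sort and merge overlapping open intervals.
Merged: (2,10), (12,13), (14,28), (33,34), (39,47).
Number of components = 5

5


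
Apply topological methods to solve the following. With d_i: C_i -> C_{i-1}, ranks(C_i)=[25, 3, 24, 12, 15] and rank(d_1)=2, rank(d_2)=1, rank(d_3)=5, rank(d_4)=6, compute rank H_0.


rank H_k = rank(ker d_k) - rank(im d_{k+1}).
rank(ker d_0) = rank(C_0) - rank(d_0) = 25 - 0 = 25.
rank(im d_{0+1}) = 2.
rank H_0 = 25 - 2 = 23

23


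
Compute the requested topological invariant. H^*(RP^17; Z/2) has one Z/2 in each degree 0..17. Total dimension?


H^k(RP^17; Z/2) = Z/2 for each 0 <= k <= 17.
Total dimension = 17 + 1 = 18

18


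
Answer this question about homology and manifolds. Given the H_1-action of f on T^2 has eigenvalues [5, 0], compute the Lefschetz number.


For a torus self-map: L(f) = det(I - A) where A acts on H_1.
L(f) = (1-5) * (1-0) = -4 * 1 = -4

-4


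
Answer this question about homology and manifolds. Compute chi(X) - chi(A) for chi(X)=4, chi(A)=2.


Relative Euler characteristic: chi(X, A) = chi(X) - chi(A).
= 4 - (2) = 2

2


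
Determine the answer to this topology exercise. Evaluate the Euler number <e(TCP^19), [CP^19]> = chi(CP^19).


For any closed oriented manifold, <e(TM),[M]> = chi(M).
chi(CP^19) = 19+1 = 20

20


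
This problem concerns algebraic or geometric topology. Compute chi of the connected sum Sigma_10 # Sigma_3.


chi(Sigma_10) = 2 - 2*10 = -18
chi(Sigma_3) = 2 - 2*3 = -4
For surfaces: chi(A#B) = chi(A) + chi(B) - 2.
chi = -18 + -4 - 2 = -24

-24


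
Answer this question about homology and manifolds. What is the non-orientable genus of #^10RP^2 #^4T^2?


Since a >= 1, the sum is non-orientable; each T^2 can be replaced by RP^2 # RP^2 (since T^2#RP^2 = 3RP^2).
Total crosscaps k = 10 + 2*4 = 18.
Check via chi: chi = 10*1 + 4*0 - (10+4-1)*2 = -16 = 2 - k = -16. Consistent.

18


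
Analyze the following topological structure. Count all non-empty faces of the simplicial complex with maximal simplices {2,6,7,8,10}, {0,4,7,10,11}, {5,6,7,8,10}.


Each maximal simplex on m vertices has 2^m - 1 nonempty faces.
Take the union (dedupe shared faces).
Total distinct faces = 75

75


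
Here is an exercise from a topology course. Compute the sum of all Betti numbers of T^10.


b_k(T^10) = C(10,k), so the sum over k is sum_k C(10,k) = 2^10.
Total = 2^10 = 1024

1024


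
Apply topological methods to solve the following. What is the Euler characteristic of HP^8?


HP^8 has one cell in each dimension 0, 4, ..., 4*8 (8+1 cells, all even-dim).
chi = 8 + 1 = 9

9


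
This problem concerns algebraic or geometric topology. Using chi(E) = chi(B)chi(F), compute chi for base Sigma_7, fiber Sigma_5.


For a fiber bundle F -> E -> B (with CW structure): chi(E) = chi(B) * chi(F).
chi(Sigma_7) = -12, chi(Sigma_5) = -8.
chi(E) = (-12) * (-8) = 96

96


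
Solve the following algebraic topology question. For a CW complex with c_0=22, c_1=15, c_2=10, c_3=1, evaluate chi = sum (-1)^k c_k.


chi = sum_k (-1)^k c_k.
= (-1)^0*22 + (-1)^1*15 + (-1)^2*10 + (-1)^3*1
= (22) + (-15) + (10) + (-1)
= 16

16


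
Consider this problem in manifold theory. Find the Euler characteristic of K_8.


K_8: V = 8, E = C(8,2) = 28.
chi = V - E = 8 - 28 = -20

-20


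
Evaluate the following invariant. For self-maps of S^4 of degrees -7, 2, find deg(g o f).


Degree is multiplicative under composition: deg(g o f) = deg(g) * deg(f).
= 2 * -7 = -14

-14


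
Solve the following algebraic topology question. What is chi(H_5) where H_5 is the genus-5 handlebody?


A genus-g handlebody deformation retracts to a wedge of g circles.
chi(vee_g S^1) = 1 - g.
chi(H_5) = 1 - 5 = -4

-4


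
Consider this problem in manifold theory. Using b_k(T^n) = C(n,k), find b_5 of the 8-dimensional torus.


By the Kunneth formula, b_k(T^n) = C(n,k).
b_5(T^8) = C(8,5).
C(8,5) = 8!/(5!*3!) = 56

56


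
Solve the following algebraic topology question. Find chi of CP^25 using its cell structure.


CP^25 has one cell in each even dimension 0, 2, ..., 2*25 (25+1 cells total).
All cells are even-dimensional, so chi = number of cells.
chi = 25 + 1 = 26

26


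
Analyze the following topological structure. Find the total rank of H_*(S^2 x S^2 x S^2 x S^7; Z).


Total Betti number is multiplicative under products.
Each S^d (d>=1) has total Betti number 2.
There are 4 sphere factors.
Total = 2^4 = 16

16


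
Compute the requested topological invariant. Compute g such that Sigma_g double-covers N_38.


chi(N_38) = 2 - 38 = -36.
Double cover: chi(Sigma_g) = 2 * chi(N_38) = 2*(-36) = -72.
2 - 2g = -72, so g = (2 - (-72))/2 = 74/2 = 37

37


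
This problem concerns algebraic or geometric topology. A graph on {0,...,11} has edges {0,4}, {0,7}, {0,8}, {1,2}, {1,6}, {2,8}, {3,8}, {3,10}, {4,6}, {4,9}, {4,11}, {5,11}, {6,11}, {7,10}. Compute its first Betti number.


b_1 = E - V + (number of components).
E = 14, V = 12, components = 1.
b_1 = 14 - 12 + 1 = 3

3


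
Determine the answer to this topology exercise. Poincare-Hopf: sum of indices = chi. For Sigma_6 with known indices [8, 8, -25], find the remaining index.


Poincare-Hopf: sum of indices = chi(M).
chi(Sigma_6) = 2 - 2*6 = -10.
Sum of known indices = -9.
x = chi - (sum known) = -10 - (-9) = -1

-1


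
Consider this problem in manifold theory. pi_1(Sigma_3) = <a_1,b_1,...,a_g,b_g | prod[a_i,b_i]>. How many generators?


Standard presentation: pi_1(Sigma_g) = <a_1,b_1,...,a_g,b_g | [a_1,b_1]...[a_g,b_g] = 1>.
Number of generators = 2g = 2*3 = 6

6


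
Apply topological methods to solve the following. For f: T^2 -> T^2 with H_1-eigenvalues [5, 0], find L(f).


For a torus self-map: L(f) = det(I - A) where A acts on H_1.
L(f) = (1-5) * (1-0) = -4 * 1 = -4

-4


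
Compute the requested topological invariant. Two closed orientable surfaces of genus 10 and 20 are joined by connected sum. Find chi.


chi(Sigma_10) = 2 - 2*10 = -18
chi(Sigma_20) = 2 - 2*20 = -38
For surfaces: chi(A#B) = chi(A) + chi(B) - 2.
chi = -18 + -38 - 2 = -58

-58


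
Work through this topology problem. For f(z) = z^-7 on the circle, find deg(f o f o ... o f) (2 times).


deg(f) = -7. Degree is multiplicative: deg(f^2) = (deg f)^2.
deg(f^2) = (-7)^2 = 49

49


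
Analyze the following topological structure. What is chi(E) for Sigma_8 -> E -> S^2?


chi(S^2) = 2 (n even), chi(Sigma_8) = 2 - 2*8 = -14.
chi(E) = 2 * (-14) = -28

-28


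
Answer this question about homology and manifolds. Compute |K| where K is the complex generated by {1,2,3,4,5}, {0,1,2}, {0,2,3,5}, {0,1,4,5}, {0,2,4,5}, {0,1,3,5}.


Each maximal simplex on m vertices has 2^m - 1 nonempty faces.
Take the union (dedupe shared faces).
Total distinct faces = 50

50


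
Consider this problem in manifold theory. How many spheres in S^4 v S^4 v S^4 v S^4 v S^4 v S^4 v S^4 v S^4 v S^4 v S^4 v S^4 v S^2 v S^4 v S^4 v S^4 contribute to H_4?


For a wedge of spheres, H_k (k>0) is free on one generator per sphere of dimension k.
Spheres of dimension 4: count = 14.
b_4 = 14

14


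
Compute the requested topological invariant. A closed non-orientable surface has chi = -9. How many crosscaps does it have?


chi = 2 - k for closed non-orientable surfaces with k crosscaps.
-9 = 2 - k
k = 2 - (-9) = 11

11


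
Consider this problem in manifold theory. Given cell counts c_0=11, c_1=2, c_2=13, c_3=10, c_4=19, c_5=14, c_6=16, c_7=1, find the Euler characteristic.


chi = sum_k (-1)^k c_k.
= (-1)^0*11 + (-1)^1*2 + (-1)^2*13 + (-1)^3*10 + (-1)^4*19 + (-1)^5*14 + (-1)^6*16 + (-1)^7*1
= (11) + (-2) + (13) + (-10) + (19) + (-14) + (16) + (-1)
= 32

32


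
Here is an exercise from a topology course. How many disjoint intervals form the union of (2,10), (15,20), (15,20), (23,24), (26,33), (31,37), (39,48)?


Sort and merge overlapping open intervals.
Merged: (2,10), (15,20), (23,24), (26,37), (39,48).
Number of components = 5

5


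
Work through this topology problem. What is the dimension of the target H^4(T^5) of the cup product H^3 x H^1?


Cup product: H^p x H^q -> H^{p+q}; here p+q = 3+1 = 4.
rank H^k(T^n) = C(n,k).
C(5,4) = 5

5


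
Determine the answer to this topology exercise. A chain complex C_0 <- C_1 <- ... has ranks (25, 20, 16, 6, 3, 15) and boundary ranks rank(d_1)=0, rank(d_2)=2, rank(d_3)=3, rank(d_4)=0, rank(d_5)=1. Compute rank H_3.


rank H_k = rank(ker d_k) - rank(im d_{k+1}).
rank(ker d_3) = rank(C_3) - rank(d_3) = 6 - 3 = 3.
rank(im d_{3+1}) = 0.
rank H_3 = 3 - 0 = 3

3


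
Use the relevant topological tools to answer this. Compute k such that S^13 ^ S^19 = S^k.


S^m ^ S^n = S^{m+n}.
k = 13 + 19 = 32

32


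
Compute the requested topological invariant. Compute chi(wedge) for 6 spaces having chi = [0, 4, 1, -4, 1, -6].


chi(A v B) = chi(A) + chi(B) - 1 (one point identified).
For 6 spaces: chi = (sum chi_i) - (6 - 1).
sum = -4; chi = -4 - 5 = -9

-9


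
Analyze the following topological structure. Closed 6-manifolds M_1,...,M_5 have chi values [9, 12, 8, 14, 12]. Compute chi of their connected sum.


For n-manifolds: chi(A#B) = chi(A) + chi(B) - chi(S^6).
chi(S^6) = 1 + (-1)^6 = 2.
chi(#) = (sum chi_i) - (5-1)*chi(S^6) = 55 - 4*2 = 47

47


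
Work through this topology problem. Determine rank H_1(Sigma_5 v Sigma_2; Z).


For a wedge: H_1(A v B) = H_1(A) + H_1(B).
b_1(Sigma_5) = 10, b_1(Sigma_2) = 4.
b_1 = 10 + 4 = 14

14


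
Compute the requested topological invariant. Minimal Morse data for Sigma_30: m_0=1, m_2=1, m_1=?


A perfect Morse function has m_k = b_k.
For Sigma_30: b_0=1, b_1=2g=60, b_2=1.
Saddles m_1 = 2g = 60

60


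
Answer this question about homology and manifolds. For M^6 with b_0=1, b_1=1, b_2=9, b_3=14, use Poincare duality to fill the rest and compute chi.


By Poincare duality b_k = b_{6-k}, so full Betti numbers: b_0=1, b_1=1, b_2=9, b_3=14, b_4=9, b_5=1, b_6=1.
chi = sum (-1)^k b_k = 4

4


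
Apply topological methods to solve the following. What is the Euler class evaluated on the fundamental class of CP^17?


For any closed oriented manifold, <e(TM),[M]> = chi(M).
chi(CP^17) = 17+1 = 18

18


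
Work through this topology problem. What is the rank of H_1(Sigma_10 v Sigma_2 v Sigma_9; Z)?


For a wedge X v Y: reduced H_k(X v Y) = H_k(X) + H_k(Y).
Each Sigma_g contributes b_1 = 2g.
b_1 = 20 + 4 + 18 = 42

42


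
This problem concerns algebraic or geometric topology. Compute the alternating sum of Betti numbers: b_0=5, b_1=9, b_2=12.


chi = sum_k (-1)^k b_k.
= (5) + (-9) + (12)
= 8

8


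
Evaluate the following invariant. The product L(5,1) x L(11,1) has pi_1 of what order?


pi_1(X x Y) = pi_1(X) x pi_1(Y).
pi_1(L(5,1)) = Z/5, pi_1(L(11,1)) = Z/11.
|Z/5 x Z/11| = 5 * 11 = 55

55


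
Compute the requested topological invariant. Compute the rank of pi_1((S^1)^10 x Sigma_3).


pi_1(A x B) = pi_1(A) x pi_1(B); rank of abelianization = b_1.
b_1(T^10) = 10, b_1(Sigma_3) = 2*3 = 6.
b_1(product) = 10 + 6 = 16

16


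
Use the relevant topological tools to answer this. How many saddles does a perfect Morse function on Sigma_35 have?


A perfect Morse function has m_k = b_k.
For Sigma_35: b_0=1, b_1=2g=70, b_2=1.
Saddles m_1 = 2g = 70

70


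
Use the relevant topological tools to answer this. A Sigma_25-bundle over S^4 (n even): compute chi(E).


chi(S^4) = 2 (n even), chi(Sigma_25) = 2 - 2*25 = -48.
chi(E) = 2 * (-48) = -96

-96


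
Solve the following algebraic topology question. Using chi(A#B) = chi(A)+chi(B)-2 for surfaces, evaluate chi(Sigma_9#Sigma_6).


chi(Sigma_9) = 2 - 2*9 = -16
chi(Sigma_6) = 2 - 2*6 = -10
For surfaces: chi(A#B) = chi(A) + chi(B) - 2.
chi = -16 + -10 - 2 = -28

-28


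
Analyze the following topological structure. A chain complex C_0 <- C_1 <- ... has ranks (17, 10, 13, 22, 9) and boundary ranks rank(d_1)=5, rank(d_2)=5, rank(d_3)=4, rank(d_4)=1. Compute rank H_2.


rank H_k = rank(ker d_k) - rank(im d_{k+1}).
rank(ker d_2) = rank(C_2) - rank(d_2) = 13 - 5 = 8.
rank(im d_{2+1}) = 4.
rank H_2 = 8 - 4 = 4

4


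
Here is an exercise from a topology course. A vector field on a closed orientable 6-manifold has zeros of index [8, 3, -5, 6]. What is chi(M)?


Poincare-Hopf: chi(M) = sum of indices of zeros.
chi = (8) + (3) + (-5) + (6) = 12

12


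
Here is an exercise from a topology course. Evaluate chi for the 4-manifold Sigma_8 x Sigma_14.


chi(Sigma_8) = 2 - 2*8 = -14
chi(Sigma_14) = 2 - 2*14 = -26
chi(product) = (-14) * (-26) = 364

364


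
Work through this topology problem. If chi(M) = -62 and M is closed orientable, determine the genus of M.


chi = 2 - 2g for closed orientable surfaces.
-62 = 2 - 2g
2g = 2 - (-62) = 64
g = 32

32


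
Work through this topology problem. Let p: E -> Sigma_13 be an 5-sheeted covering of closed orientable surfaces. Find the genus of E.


For an n-sheeted cover: chi(E) = n * chi(B).
chi(Sigma_13) = 2 - 2*13 = -24.
chi(E) = 5 * (-24) = -120.
genus(E) = (2 - chi(E))/2 = (2 - (-120))/2 = 122/2 = 61

61


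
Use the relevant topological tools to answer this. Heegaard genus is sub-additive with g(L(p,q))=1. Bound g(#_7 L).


Heegaard genus satisfies g(A#B) <= g(A) + g(B).
Each lens space has g = 1.
Upper bound: 7 * 1 = 7

7


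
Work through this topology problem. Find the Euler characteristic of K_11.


K_11: V = 11, E = C(11,2) = 55.
chi = V - E = 11 - 55 = -44

-44


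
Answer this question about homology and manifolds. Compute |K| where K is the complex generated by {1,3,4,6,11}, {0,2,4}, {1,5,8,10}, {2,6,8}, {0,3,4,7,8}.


Each maximal simplex on m vertices has 2^m - 1 nonempty faces.
Take the union (dedupe shared faces).
Total distinct faces = 80

80


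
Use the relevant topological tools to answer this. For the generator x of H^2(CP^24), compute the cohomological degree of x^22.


|x| = 2 in H^*(CP^n).
|x^22| = 22 * |x| = 22 * 2 = 44

44


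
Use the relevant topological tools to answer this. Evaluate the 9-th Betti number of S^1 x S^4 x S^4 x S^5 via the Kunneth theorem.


Each S^d has Poincare polynomial 1 + t^d.
The product S^1 x S^4 x S^4 x S^5 has Poincare polynomial prod(1+t^d_i).
Expanding: b_0=1, b_1=1, b_4=2, b_5=3, b_6=1, b_8=1, b_9=3, b_10=2, b_13=1, b_14=1.
b_9 = 3

3


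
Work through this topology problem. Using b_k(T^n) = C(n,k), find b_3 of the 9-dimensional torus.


By the Kunneth formula, b_k(T^n) = C(n,k).
b_3(T^9) = C(9,3).
C(9,3) = 9!/(3!*6!) = 84

84


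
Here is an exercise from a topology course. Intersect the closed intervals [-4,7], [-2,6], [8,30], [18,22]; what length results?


Intersection = [max(a_i), min(b_i)] = [18, 6].
Since 18 > 6, the intersection is empty.
Length = 0

0


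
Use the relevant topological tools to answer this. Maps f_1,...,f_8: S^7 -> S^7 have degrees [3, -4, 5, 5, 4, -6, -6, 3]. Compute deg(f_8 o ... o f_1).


Degree is multiplicative: deg(composition) = product of degrees.
= (3) * (-4) * (5) * (5) * (4) * (-6) * (-6) * (3) = -129600

-129600


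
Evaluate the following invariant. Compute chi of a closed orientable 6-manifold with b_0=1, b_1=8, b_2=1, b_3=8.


By Poincare duality b_k = b_{6-k}, so full Betti numbers: b_0=1, b_1=8, b_2=1, b_3=8, b_4=1, b_5=8, b_6=1.
chi = sum (-1)^k b_k = -20

-20


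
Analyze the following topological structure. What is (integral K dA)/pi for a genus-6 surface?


Gauss-Bonnet: integral K dA = 2*pi*chi(M).
chi(Sigma_6) = 2 - 2*6 = -10.
(integral K dA)/pi = 2*chi = 2*(-10) = -20

-20


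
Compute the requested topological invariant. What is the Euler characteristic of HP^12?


HP^12 has one cell in each dimension 0, 4, ..., 4*12 (12+1 cells, all even-dim).
chi = 12 + 1 = 13

13


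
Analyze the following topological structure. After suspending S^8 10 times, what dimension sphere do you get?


Each suspension raises dimension by 1: Sigma S^n = S^{n+1}.
Sigma^10 S^8 = S^{8+10} = S^18

18


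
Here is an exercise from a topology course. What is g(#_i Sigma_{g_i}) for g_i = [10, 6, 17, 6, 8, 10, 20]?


Genus is additive under connected sum of orientable surfaces.
g = 10 + 6 + 17 + 6 + 8 + 10 + 20 = 77

77


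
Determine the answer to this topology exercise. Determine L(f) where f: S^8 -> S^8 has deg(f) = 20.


On S^8: L(f) = tr(f_0*) + (-1)^8 tr(f_8*) = 1 + (-1)^8 * deg(f).
L(f) = 1 + (-1)^8 * 20 = 1 + 20 = 21

21


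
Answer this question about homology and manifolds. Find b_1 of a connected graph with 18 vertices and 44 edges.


For a connected graph: rank(pi_1) = b_1 = E - V + 1 = 1 - chi.
chi = V - E = 18 - 44 = -26.
rank = 1 - (-26) = 44 - 18 + 1 = 27

27


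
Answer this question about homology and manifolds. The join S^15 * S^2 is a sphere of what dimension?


Join of spheres: S^m * S^n = S^{m+n+1}.
dim = 15 + 2 + 1 = 18

18


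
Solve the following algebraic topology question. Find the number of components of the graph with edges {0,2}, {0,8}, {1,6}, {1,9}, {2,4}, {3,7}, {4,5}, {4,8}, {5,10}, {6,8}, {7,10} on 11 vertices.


Run DFS/union-find over 11 vertices.
V = 11, E = 11.
Number of components = 1

1


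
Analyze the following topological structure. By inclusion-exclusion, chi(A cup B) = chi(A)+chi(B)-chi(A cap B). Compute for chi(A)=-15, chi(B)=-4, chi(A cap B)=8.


chi(A cup B) = chi(A) + chi(B) - chi(A cap B)
= -15 + (-4) - (8)
= -27

-27


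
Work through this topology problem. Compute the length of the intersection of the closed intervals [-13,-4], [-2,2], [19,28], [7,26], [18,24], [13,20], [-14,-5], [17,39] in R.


Intersection = [max(a_i), min(b_i)] = [19, -5].
Since 19 > -5, the intersection is empty.
Length = 0

0


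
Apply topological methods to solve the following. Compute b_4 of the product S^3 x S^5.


Each S^d has Poincare polynomial 1 + t^d.
The product S^3 x S^5 has Poincare polynomial prod(1+t^d_i).
Expanding: b_0=1, b_3=1, b_5=1, b_8=1.
b_4 = 0

0


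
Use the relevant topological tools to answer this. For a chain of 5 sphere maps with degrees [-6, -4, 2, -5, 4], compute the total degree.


Degree is multiplicative: deg(composition) = product of degrees.
= (-6) * (-4) * (2) * (-5) * (4) = -960

-960


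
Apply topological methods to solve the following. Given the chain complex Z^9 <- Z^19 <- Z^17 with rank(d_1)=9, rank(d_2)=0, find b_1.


rank H_k = rank(ker d_k) - rank(im d_{k+1}).
rank(ker d_1) = rank(C_1) - rank(d_1) = 19 - 9 = 10.
rank(im d_{1+1}) = 0.
rank H_1 = 10 - 0 = 10

10


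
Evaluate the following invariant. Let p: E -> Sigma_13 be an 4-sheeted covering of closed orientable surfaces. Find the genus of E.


For an n-sheeted cover: chi(E) = n * chi(B).
chi(Sigma_13) = 2 - 2*13 = -24.
chi(E) = 4 * (-24) = -96.
genus(E) = (2 - chi(E))/2 = (2 - (-96))/2 = 98/2 = 49

49


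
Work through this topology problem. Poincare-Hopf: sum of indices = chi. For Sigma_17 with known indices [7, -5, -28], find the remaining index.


Poincare-Hopf: sum of indices = chi(M).
chi(Sigma_17) = 2 - 2*17 = -32.
Sum of known indices = -26.
x = chi - (sum known) = -32 - (-26) = -6

-6


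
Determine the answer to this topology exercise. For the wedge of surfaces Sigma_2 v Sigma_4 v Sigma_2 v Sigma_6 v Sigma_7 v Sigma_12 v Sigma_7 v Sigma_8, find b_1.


For a wedge X v Y: reduced H_k(X v Y) = H_k(X) + H_k(Y).
Each Sigma_g contributes b_1 = 2g.
b_1 = 4 + 8 + 4 + 12 + 14 + 24 + 14 + 16 = 96

96


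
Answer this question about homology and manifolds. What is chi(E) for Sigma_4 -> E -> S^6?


chi(S^6) = 2 (n even), chi(Sigma_4) = 2 - 2*4 = -6.
chi(E) = 2 * (-6) = -12

-12
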